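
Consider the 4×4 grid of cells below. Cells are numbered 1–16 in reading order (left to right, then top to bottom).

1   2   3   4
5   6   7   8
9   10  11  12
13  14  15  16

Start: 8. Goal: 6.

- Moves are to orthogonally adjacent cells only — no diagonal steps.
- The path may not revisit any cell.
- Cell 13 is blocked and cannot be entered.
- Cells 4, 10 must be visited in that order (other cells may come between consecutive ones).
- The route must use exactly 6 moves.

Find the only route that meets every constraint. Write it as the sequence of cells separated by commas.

The waypoints must appear in the order 4, 10, with no cell reused.
Route from 8: up to 4, left to 3, 2× down (reaching 11), left to 10, up to 6 — 6 moves in all.
Check: order respected (4 at step 1, 10 at step 5); 6 moves as required.

8, 4, 3, 7, 11, 10, 6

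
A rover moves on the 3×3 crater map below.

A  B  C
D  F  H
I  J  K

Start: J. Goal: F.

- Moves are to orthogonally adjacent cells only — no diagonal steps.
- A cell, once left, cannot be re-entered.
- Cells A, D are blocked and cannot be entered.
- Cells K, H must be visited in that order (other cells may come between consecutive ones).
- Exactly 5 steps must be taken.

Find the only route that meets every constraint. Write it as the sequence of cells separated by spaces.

J K H C B F

The waypoints must appear in the order K, H, with no cell reused.
Route from J: right to K, 2× up (reaching C), left to B, down to F — 5 moves in all.
Check: order respected (K at step 1, H at step 2); 5 moves as required.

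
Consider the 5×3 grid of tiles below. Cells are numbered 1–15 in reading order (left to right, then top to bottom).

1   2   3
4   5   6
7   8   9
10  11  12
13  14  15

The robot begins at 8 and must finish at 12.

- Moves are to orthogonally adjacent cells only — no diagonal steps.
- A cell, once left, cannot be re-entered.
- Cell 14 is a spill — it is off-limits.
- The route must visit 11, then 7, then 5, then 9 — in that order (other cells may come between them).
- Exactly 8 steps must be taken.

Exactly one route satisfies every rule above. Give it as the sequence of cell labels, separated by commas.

8, 11, 10, 7, 4, 5, 6, 9, 12

The waypoints must appear in the order 11, 7, 5, 9, with no cell reused.
Route from 8: down 1 to 11, left 1 to 10, up 2 to 4, right 2 to 6, down 2 to 12 — 8 moves in all.
Check: order respected (11 at step 1, 7 at step 3, 5 at step 5, 9 at step 7); 8 moves as required.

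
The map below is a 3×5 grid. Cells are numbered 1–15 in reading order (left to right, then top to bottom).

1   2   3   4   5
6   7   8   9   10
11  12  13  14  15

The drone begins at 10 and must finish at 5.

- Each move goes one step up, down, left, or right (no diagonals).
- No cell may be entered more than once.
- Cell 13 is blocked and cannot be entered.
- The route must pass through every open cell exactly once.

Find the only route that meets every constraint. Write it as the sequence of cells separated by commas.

Need to visit all 14 open cells exactly once, starting at 10 and ending at 5.
Cell 11 has only two open neighbours (6 and 12), so the path must pass straight through it: one of those is the cell it's entered from and the other is where it exits.
Route from 10: down 1 to 15, left 1 to 14, up 1 to 9, left 2 to 7, down 1 to 12, left 1 to 11, up 2 to 1, right 4 to 5 — 13 moves in all.
Check: all 14 open cells covered.

10, 15, 14, 9, 8, 7, 12, 11, 6, 1, 2, 3, 4, 5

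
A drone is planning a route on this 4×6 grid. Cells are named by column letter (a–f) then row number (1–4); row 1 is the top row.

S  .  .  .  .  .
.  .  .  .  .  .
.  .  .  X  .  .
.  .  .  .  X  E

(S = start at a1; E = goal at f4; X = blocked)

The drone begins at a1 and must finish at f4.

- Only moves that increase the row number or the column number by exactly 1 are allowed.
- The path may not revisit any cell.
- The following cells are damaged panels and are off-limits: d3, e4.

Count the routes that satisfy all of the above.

A right/down-only route from a1 to f4 makes exactly 3 down-moves and 5 right-moves in some order.
With no other constraints that would be C(8,3) = 56 routes.
Subtract routes through each blocked cell (inclusion–exclusion for overlaps): − through d3: 30 − through e4: 35 + through d3&e4: 20 → 11.
That gives 11 routes.

11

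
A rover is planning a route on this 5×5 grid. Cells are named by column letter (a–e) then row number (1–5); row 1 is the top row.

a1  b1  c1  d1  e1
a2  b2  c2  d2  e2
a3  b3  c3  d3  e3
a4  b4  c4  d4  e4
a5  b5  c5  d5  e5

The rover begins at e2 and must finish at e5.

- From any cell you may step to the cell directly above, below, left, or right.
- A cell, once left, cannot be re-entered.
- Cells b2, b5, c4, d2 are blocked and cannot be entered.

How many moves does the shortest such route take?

The Manhattan distance from e2 to e5 is |2−5| + |5−5| = 3, so at least 3 moves are needed.
A route of 3 moves achieves this: e2 → e3 → e4 → e5.
Since 3 matches the lower bound, it is optimal.

3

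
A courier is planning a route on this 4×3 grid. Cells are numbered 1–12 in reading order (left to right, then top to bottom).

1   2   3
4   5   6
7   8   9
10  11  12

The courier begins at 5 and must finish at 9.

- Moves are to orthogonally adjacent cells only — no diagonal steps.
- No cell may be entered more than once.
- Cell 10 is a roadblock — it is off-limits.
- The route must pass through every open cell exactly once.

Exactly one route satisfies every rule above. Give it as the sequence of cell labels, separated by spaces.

5 6 3 2 1 4 7 8 11 12 9

Need to visit all 11 open cells exactly once, starting at 5 and ending at 9.
Cell 7 has only two open neighbours (4 and 8), so the path must pass straight through it: one of those is the cell it's entered from and the other is where it exits.
Route from 5: right 1 to 6, up 1 to 3, left 2 to 1, down 2 to 7, right 1 to 8, down 1 to 11, right 1 to 12, up 1 to 9 — 10 moves in all.
Check: all 11 open cells covered.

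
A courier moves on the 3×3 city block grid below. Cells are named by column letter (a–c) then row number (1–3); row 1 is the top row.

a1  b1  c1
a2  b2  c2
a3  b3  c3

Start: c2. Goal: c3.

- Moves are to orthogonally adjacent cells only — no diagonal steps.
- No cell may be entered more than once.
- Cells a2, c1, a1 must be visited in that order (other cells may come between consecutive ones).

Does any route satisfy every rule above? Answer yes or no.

no

Ignoring the required order, 2 revisit-free routes from c2 to c3 pass through all of a2, c1, and a1; the waypoint orders that occur are c1 → a1 → a2 (2) — never a2 → c1 → a1.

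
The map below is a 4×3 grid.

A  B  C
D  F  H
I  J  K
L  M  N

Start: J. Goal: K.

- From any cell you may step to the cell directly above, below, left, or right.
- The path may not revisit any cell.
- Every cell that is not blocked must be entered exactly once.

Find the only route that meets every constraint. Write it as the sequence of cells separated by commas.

J, F, H, C, B, A, D, I, L, M, N, K

Need to visit all 12 open cells exactly once, starting at J and ending at K.
Route from J: up to F, right to H, up to C, 2× left (reaching A), 3× down (reaching L), 2× right (reaching N), up to K — 11 moves in all.
Check: all 12 open cells covered.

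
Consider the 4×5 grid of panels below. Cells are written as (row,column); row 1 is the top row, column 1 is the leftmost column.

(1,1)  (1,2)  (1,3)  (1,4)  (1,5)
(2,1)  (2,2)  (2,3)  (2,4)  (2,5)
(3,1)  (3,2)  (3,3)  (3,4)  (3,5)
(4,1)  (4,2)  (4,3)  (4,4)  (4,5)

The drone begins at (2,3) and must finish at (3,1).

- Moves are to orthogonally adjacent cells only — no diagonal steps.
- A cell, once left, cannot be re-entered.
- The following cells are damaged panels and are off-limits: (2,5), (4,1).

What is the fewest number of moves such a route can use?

The Manhattan distance from (2,3) to (3,1) is |2−3| + |3−1| = 3, so at least 3 moves are needed.
A route of 3 moves achieves this: (2,3) → (3,3) → (3,2) → (3,1).
Since 3 matches the lower bound, it is optimal.

3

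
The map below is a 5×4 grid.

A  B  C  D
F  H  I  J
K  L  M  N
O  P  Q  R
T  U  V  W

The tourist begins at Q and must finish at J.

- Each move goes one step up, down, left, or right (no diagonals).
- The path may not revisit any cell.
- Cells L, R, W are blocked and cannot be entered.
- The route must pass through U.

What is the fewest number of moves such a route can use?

9

Any route passes through U somewhere between Q and J. Summing Manhattan distances along the two legs (Q → U → J) gives a lower bound of 2 + 5 = 7 moves.
The shortest route satisfying every rule uses 9 moves: Q → V → U → P → O → K → F → H → I → J.
The bound of 7 isn't tight here; checking systematically, no route of length 7 through 8 satisfies every constraint, so 9 is the minimum.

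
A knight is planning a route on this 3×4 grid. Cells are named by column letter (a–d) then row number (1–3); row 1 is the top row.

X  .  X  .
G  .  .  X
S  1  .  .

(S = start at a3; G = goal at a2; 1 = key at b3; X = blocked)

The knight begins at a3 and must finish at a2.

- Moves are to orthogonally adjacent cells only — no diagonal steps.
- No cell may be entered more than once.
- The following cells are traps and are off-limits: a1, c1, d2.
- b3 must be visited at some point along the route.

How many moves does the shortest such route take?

3

Any route passes through b3 somewhere between a3 and a2. Summing Manhattan distances along the two legs (a3 → b3 → a2) gives a lower bound of 1 + 2 = 3 moves.
A route of 3 moves achieves this: a3 → b3 → b2 → a2.
Since 3 matches the lower bound, it is optimal.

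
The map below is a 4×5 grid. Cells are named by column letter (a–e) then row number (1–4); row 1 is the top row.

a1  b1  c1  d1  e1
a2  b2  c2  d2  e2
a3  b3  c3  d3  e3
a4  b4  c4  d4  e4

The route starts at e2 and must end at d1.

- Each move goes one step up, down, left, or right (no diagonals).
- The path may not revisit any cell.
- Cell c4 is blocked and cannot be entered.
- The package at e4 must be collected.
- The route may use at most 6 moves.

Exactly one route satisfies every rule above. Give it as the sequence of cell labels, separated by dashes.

The 6-move cap with required stops at e4 leaves no slack for detours.
Route from e2: down 2 to e4, left 1 to d4, up 3 to d1 — 6 moves in all.
Check: all required cells visited; 6 ≤ 6 moves.

e2 - e3 - e4 - d4 - d3 - d2 - d1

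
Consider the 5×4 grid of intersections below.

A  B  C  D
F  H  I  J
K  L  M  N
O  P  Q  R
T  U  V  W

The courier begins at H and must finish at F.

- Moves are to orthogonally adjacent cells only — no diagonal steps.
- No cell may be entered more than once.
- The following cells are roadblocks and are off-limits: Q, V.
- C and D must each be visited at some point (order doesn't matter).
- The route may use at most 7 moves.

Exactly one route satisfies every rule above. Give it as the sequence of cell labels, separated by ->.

Any route must reach C and D and still end at F within 7 moves, so the order of the required stops is forced.
Route from H: 2× right (reaching J), up to D, 3× left (reaching A), down to F — 7 moves in all.
Check: all required cells visited; 7 ≤ 7 moves.

H -> I -> J -> D -> C -> B -> A -> F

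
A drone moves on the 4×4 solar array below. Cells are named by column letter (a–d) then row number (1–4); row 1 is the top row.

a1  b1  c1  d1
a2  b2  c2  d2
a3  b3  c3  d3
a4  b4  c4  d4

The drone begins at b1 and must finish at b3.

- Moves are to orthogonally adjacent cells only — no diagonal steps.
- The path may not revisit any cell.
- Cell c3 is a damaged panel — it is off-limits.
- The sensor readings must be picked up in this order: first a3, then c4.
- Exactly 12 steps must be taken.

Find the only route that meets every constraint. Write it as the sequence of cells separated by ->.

The waypoints must appear in the order a3, c4, with no cell reused.
Route from b1: left to a1, 3× down (reaching a4), 3× right (reaching d4), 2× up (reaching d2), 2× left (reaching b2), down to b3 — 12 moves in all.
Check: order respected (a3 at step 3, c4 at step 6); 12 moves as required.

b1 -> a1 -> a2 -> a3 -> a4 -> b4 -> c4 -> d4 -> d3 -> d2 -> c2 -> b2 -> b3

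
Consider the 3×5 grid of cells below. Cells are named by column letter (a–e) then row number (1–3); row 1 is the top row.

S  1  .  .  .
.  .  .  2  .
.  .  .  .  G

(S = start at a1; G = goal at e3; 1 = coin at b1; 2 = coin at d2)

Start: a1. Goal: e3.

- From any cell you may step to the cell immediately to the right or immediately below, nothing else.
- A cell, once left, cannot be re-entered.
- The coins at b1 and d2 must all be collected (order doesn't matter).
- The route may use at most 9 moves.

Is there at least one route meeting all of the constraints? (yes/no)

yes

One route that works: a1 → b1 → b2 → c2 → d2 → d3 → e3.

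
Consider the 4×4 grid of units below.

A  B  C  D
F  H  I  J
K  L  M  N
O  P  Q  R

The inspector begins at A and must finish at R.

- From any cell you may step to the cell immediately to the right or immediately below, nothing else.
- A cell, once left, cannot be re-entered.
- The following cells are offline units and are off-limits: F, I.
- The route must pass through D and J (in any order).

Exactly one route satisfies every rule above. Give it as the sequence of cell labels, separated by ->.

A -> B -> C -> D -> J -> N -> R

Moves only go right or down, so the column and row indices never decrease.
Route from A: 3× right (reaching D), 3× down (reaching R) — 6 moves in all.
Check: all required cells visited.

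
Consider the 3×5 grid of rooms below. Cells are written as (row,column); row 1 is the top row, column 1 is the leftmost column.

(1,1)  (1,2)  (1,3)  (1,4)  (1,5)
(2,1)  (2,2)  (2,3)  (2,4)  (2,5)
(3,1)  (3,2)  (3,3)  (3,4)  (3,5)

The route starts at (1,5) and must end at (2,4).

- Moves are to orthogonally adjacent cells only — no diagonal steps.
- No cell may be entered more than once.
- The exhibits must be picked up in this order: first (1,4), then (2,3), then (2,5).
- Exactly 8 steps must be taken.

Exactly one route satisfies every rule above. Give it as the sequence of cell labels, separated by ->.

(1,5) -> (1,4) -> (1,3) -> (2,3) -> (3,3) -> (3,4) -> (3,5) -> (2,5) -> (2,4)

The waypoints must appear in the order (1,4), (2,3), (2,5), with no cell reused.
Route from (1,5): 2× left (reaching (1,3)), 2× down (reaching (3,3)), 2× right (reaching (3,5)), up to (2,5), left to (2,4) — 8 moves in all.
Check: order respected ((1,4) at step 1, (2,3) at step 3, (2,5) at step 7); 8 moves as required.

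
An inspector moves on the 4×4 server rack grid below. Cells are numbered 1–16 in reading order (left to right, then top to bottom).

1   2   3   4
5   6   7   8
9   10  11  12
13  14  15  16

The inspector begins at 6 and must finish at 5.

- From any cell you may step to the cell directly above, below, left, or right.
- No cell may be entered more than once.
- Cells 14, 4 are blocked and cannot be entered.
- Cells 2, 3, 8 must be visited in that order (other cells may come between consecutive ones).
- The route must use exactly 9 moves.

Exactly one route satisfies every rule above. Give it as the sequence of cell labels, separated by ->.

6 -> 2 -> 3 -> 7 -> 8 -> 12 -> 11 -> 10 -> 9 -> 5

The waypoints must appear in the order 2, 3, 8, with no cell reused.
Route from 6: up 1 to 2, right 1 to 3, down 1 to 7, right 1 to 8, down 1 to 12, left 3 to 9, up 1 to 5 — 9 moves in all.
Check: order respected (2 at step 1, 3 at step 2, 8 at step 4); 9 moves as required.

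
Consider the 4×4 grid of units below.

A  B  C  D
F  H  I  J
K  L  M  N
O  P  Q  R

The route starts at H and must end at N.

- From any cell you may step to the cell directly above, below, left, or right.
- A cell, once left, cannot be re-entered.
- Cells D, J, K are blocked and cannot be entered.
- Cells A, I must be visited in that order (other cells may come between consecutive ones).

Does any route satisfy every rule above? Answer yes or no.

yes

One route that works: H → F → A → B → C → I → M → N.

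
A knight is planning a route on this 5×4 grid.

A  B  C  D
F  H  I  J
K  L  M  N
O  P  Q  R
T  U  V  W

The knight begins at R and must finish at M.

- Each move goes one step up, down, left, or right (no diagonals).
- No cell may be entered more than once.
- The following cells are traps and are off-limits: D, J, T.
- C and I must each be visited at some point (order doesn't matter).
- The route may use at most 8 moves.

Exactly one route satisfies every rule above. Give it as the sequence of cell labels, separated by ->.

R -> Q -> P -> L -> H -> B -> C -> I -> M

The budget equals the shortest possible length, so every move has to be on a shortest route through the required cells.
Route from R: 2× left (reaching P), 3× up (reaching B), right to C, 2× down (reaching M) — 8 moves in all.
Check: all required cells visited; 8 ≤ 8 moves.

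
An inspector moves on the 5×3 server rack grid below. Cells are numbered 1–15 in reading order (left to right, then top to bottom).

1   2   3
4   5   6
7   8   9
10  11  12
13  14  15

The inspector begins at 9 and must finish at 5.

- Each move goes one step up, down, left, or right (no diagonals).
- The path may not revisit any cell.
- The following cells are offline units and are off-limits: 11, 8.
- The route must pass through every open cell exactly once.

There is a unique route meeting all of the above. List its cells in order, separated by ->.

Need to visit all 13 open cells exactly once, starting at 9 and ending at 5.
Cell 12 has only two open neighbours (9 and 15), so the path must pass straight through it: one of those is the cell it's entered from and the other is where it exits.
Route from 9: 2× down (reaching 15), 2× left (reaching 13), 4× up (reaching 1), 2× right (reaching 3), down to 6, left to 5 — 12 moves in all.
Check: all 13 open cells covered.

9 -> 12 -> 15 -> 14 -> 13 -> 10 -> 7 -> 4 -> 1 -> 2 -> 3 -> 6 -> 5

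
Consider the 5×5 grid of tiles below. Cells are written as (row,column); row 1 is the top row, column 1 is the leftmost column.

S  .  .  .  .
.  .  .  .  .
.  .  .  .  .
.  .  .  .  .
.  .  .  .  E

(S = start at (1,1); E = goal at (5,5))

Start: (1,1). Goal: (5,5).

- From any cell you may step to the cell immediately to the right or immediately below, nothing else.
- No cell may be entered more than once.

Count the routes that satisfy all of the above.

70

A right/down-only route from (1,1) to (5,5) makes exactly 4 down-moves and 4 right-moves in some order.
With no other constraints that would be C(8,4) = 70 routes.
That gives 70 routes.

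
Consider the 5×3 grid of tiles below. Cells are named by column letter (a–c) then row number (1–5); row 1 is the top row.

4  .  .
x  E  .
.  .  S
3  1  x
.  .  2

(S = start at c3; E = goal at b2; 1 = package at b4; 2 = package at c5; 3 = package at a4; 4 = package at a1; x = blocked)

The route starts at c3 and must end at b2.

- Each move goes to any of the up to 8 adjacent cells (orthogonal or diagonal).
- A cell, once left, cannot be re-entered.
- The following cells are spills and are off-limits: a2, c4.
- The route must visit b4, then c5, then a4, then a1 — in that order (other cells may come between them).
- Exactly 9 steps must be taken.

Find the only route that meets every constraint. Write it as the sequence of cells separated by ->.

The waypoints must appear in the order b4, c5, a4, a1, with no cell reused.
Route from c3: down-left 1 to b4, down-right 1 to c5, left 1 to b5, up-left 1 to a4, up-right 2 to c2, up-left 1 to b1, left 1 to a1, down-right 1 to b2 — 9 moves in all.
Check: order respected (1 at step 1, 2 at step 2, 3 at step 4, 4 at step 8); 9 moves as required.

c3 -> b4 -> c5 -> b5 -> a4 -> b3 -> c2 -> b1 -> a1 -> b2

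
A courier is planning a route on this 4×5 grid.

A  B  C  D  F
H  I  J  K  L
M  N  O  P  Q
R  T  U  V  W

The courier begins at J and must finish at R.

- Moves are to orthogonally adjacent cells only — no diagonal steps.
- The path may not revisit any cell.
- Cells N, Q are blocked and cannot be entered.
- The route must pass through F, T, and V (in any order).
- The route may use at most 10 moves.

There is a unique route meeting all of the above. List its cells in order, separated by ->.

Any route must reach F, T, and V and still end at R within 10 moves, so the order of the required stops is forced.
Route from J: up 1 to C, right 2 to F, down 1 to L, left 1 to K, down 2 to V, left 3 to R — 10 moves in all.
Check: all required cells visited; 10 ≤ 10 moves.

J -> C -> D -> F -> L -> K -> P -> V -> U -> T -> R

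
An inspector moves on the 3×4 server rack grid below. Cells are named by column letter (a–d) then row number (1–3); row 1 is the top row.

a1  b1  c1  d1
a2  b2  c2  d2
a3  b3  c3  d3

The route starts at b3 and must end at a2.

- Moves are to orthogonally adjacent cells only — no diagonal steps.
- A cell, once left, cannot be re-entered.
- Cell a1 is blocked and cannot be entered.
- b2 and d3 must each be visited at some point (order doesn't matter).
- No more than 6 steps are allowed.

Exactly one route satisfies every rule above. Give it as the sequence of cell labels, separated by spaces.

b3 c3 d3 d2 c2 b2 a2

Any route must reach b2 and d3 and still end at a2 within 6 moves, so the order of the required stops is forced.
Route from b3: right 2 to d3, up 1 to d2, left 3 to a2 — 6 moves in all.
Check: all required cells visited; 6 ≤ 6 moves.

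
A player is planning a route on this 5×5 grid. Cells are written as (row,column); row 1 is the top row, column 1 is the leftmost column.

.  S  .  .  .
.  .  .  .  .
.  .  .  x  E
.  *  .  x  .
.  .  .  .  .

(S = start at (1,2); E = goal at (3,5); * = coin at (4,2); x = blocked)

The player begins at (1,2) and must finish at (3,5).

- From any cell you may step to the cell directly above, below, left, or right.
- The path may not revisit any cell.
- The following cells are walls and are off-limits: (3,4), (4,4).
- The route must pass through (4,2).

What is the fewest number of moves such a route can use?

9

Any route passes through (4,2) somewhere between (1,2) and (3,5). Summing Manhattan distances along the two legs ((1,2) → (4,2) → (3,5)) gives a lower bound of 3 + 4 = 7 moves.
That bound ignores the blocked cells. Measuring each leg by the fewest moves that actually steer around them ((1,2)→(4,2): 3; (4,2)→(3,5): 6) raises the lower bound to 9.
A route of 9 moves exists: (1,2) → (2,2) → (3,2) → (4,2) → (5,2) → (5,3) → (5,4) → (5,5) → (4,5) → (3,5).
Since 9 matches that lower bound, it is optimal.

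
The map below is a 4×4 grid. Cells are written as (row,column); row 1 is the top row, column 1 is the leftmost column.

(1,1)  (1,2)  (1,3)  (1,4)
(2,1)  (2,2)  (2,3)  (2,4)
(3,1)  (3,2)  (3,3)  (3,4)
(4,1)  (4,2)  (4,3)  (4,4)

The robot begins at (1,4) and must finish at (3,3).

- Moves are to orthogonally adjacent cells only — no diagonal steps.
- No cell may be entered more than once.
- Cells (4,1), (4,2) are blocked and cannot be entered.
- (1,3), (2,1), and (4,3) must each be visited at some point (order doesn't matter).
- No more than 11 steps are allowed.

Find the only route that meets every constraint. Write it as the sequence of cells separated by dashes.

Any route must reach (1,3), (2,1), and (4,3) and still end at (3,3) within 11 moves, so the order of the required stops is forced.
Route from (1,4): 3× left (reaching (1,1)), down to (2,1), 3× right (reaching (2,4)), 2× down (reaching (4,4)), left to (4,3), up to (3,3) — 11 moves in all.
Check: all required cells visited; 11 ≤ 11 moves.

(1,4) - (1,3) - (1,2) - (1,1) - (2,1) - (2,2) - (2,3) - (2,4) - (3,4) - (4,4) - (4,3) - (3,3)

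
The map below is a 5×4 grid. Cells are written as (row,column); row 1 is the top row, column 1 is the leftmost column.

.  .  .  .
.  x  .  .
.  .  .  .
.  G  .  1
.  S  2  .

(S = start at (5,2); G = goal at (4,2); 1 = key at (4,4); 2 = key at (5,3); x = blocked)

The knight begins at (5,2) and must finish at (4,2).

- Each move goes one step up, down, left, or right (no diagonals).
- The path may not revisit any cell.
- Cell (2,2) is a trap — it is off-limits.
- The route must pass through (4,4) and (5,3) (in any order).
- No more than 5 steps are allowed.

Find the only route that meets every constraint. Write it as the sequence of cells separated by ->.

Any route must reach (4,4) and (5,3) and still end at (4,2) within 5 moves, so the order of the required stops is forced.
Route from (5,2): right 2 to (5,4), up 1 to (4,4), left 2 to (4,2) — 5 moves in all.
Check: all required cells visited; 5 ≤ 5 moves.

(5,2) -> (5,3) -> (5,4) -> (4,4) -> (4,3) -> (4,2)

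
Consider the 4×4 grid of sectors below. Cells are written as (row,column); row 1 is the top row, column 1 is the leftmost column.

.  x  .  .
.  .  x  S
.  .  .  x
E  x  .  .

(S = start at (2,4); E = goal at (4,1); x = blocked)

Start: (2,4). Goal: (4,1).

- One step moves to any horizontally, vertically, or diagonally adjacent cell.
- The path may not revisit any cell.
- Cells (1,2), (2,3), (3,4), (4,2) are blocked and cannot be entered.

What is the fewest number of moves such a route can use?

3

With diagonal moves allowed, the Chebyshev distance max(|Δrow|,|Δcol|) from (2,4) to (4,1) is 3, so at least 3 moves are needed.
A route of 3 moves achieves this: (2,4) → (3,3) → (3,2) → (4,1).
Since 3 matches the lower bound, it is optimal.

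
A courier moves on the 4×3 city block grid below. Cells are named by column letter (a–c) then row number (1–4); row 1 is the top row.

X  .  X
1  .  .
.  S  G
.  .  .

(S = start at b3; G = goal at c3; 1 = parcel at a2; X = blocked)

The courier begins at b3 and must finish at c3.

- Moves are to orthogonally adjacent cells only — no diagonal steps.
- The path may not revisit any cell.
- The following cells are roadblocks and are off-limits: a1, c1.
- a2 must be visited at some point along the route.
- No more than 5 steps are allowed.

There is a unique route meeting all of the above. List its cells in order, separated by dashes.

b3 - a3 - a2 - b2 - c2 - c3

Any route must reach a2 and still end at c3 within 5 moves, so the order of the required stops is forced.
Route from b3: left 1 to a3, up 1 to a2, right 2 to c2, down 1 to c3 — 5 moves in all.
Check: all required cells visited; 5 ≤ 5 moves.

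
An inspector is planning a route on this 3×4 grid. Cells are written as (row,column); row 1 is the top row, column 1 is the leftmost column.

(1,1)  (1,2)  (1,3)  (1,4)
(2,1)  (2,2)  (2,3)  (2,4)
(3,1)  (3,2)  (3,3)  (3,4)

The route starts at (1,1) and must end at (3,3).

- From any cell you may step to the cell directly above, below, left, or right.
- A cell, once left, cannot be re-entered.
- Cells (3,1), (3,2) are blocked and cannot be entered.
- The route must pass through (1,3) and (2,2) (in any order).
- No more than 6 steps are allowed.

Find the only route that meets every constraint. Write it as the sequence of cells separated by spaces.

(1,1) (2,1) (2,2) (1,2) (1,3) (2,3) (3,3)

Any route must reach (1,3) and (2,2) and still end at (3,3) within 6 moves, so the order of the required stops is forced.
Route from (1,1): down to (2,1), right to (2,2), up to (1,2), right to (1,3), 2× down (reaching (3,3)) — 6 moves in all.
Check: all required cells visited; 6 ≤ 6 moves.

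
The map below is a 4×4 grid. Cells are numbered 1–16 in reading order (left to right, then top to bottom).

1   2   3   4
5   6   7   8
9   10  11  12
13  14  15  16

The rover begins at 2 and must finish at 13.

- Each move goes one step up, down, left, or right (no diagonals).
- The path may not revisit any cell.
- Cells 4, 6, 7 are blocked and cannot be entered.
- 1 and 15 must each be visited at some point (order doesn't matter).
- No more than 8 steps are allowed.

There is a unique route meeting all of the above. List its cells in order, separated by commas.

2, 1, 5, 9, 10, 11, 15, 14, 13

Any route must reach 1 and 15 and still end at 13 within 8 moves, so the order of the required stops is forced.
Route from 2: left 1 to 1, down 2 to 9, right 2 to 11, down 1 to 15, left 2 to 13 — 8 moves in all.
Check: all required cells visited; 8 ≤ 8 moves.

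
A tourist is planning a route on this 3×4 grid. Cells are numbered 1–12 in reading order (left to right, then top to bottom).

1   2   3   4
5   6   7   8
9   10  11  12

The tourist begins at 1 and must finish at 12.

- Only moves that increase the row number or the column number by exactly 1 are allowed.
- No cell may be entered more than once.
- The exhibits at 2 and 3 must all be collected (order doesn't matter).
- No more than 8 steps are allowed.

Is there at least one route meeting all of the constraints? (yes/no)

yes

One route that works: 1 → 2 → 3 → 7 → 11 → 12.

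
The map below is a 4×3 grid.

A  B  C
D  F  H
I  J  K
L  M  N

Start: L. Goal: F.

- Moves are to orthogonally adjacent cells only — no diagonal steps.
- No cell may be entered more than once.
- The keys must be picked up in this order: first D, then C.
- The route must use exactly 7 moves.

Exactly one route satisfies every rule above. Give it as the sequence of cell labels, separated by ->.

The waypoints must appear in the order D, C, with no cell reused.
Route from L: 3× up (reaching A), 2× right (reaching C), down to H, left to F — 7 moves in all.
Check: order respected (D at step 2, C at step 5); 7 moves as required.

L -> I -> D -> A -> B -> C -> H -> F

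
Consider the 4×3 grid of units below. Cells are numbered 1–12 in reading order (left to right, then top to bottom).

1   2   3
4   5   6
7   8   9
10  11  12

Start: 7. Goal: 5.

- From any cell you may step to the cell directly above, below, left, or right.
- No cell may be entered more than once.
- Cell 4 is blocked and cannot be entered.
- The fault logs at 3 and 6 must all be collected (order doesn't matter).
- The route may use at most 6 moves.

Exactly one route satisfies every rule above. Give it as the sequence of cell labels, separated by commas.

7, 8, 9, 6, 3, 2, 5

Any route must reach 3 and 6 and still end at 5 within 6 moves, so the order of the required stops is forced.
Route from 7: right 2 to 9, up 2 to 3, left 1 to 2, down 1 to 5 — 6 moves in all.
Check: all required cells visited; 6 ≤ 6 moves.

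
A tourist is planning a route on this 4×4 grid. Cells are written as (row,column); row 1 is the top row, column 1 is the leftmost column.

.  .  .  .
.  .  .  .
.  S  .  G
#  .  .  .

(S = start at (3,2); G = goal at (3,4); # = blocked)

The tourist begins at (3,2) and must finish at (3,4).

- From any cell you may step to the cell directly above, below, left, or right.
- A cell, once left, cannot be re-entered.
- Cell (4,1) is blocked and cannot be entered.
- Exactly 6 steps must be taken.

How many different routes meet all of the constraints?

9

Need simple routes of exactly 6 moves from (3,2) to (3,4) (Manhattan distance 2, so 2 moves are spent on a detour and 2 undoing it).
Branch systematically from the start, pruning whenever the remaining move budget drops below the Manhattan distance to (3,4) or differs from it in parity. Grouping the completions by first move — via (2,2): 5; via (4,2): 1; via (3,1): 2; via (3,3): 1 — and summing: 5 + 1 + 2 + 1 = 9.
That gives 9 routes.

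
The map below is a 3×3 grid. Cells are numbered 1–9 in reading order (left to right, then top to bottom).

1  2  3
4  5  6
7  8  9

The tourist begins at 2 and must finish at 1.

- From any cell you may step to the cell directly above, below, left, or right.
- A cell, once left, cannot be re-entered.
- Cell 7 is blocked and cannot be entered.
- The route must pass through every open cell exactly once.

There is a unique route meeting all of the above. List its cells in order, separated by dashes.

Need to visit all 8 open cells exactly once, starting at 2 and ending at 1.
Route from 2: right 1 to 3, down 2 to 9, left 1 to 8, up 1 to 5, left 1 to 4, up 1 to 1 — 7 moves in all.
Check: all 8 open cells covered.

2 - 3 - 6 - 9 - 8 - 5 - 4 - 1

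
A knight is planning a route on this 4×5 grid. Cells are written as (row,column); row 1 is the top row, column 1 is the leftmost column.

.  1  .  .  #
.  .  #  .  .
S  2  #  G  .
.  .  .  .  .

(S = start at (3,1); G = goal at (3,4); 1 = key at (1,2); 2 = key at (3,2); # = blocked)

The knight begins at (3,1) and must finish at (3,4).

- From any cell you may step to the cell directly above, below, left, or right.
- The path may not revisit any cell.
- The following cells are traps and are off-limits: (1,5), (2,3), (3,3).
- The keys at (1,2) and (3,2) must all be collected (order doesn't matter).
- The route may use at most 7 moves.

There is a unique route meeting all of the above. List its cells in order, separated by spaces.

The budget equals the shortest possible length, so every move has to be on a shortest route through the required cells.
Route from (3,1): right 1 to (3,2), up 2 to (1,2), right 2 to (1,4), down 2 to (3,4) — 7 moves in all.
Check: all required cells visited; 7 ≤ 7 moves.

(3,1) (3,2) (2,2) (1,2) (1,3) (1,4) (2,4) (3,4)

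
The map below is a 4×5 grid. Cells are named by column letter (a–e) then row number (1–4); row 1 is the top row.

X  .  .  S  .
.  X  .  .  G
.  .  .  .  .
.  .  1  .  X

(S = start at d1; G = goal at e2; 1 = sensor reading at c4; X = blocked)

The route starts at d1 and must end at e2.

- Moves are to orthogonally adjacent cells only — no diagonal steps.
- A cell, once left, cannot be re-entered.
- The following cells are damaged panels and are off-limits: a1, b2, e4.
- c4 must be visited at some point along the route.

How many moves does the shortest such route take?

Any route passes through c4 somewhere between d1 and e2. Summing Manhattan distances along the two legs (d1 → c4 → e2) gives a lower bound of 4 + 4 = 8 moves.
A route of 8 moves achieves this: d1 → d2 → c2 → c3 → c4 → d4 → d3 → e3 → e2.
Since 8 matches the lower bound, it is optimal.

8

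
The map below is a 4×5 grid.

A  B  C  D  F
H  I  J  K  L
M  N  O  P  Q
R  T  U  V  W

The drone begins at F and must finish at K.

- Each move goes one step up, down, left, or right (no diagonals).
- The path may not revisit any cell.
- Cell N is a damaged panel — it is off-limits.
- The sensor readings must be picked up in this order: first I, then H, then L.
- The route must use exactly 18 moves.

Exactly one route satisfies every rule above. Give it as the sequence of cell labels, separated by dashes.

F - D - C - J - I - B - A - H - M - R - T - U - O - P - V - W - Q - L - K

The waypoints must appear in the order I, H, L, with no cell reused.
Route from F: left 2 to C, down 1 to J, left 1 to I, up 1 to B, left 1 to A, down 3 to R, right 2 to U, up 1 to O, right 1 to P, down 1 to V, right 1 to W, up 2 to L, left 1 to K — 18 moves in all.
Check: order respected (I at step 4, H at step 7, L at step 17); 18 moves as required.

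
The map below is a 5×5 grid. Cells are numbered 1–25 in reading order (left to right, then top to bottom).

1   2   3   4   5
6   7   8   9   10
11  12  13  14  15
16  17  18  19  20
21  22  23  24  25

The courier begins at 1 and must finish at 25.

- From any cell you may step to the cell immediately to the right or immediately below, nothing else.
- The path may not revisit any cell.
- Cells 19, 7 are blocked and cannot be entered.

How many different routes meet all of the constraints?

14

A right/down-only route from 1 to 25 makes exactly 4 down-moves and 4 right-moves in some order.
With no other constraints that would be C(8,4) = 70 routes.
Subtract routes through each blocked cell (inclusion–exclusion for overlaps): − through 7: 40 − through 19: 40 + through 7&19: 24 → 14.
That gives 14 routes.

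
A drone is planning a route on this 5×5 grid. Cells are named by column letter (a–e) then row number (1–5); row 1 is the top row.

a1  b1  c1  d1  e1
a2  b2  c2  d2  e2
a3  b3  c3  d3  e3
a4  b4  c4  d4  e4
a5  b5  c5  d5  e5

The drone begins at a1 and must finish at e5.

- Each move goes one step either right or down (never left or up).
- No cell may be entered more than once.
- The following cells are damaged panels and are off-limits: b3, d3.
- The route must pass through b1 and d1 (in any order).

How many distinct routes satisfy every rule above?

A right/down-only route from a1 to e5 makes exactly 4 down-moves and 4 right-moves in some order.
With no other constraints that would be C(8,4) = 70 routes.
A monotone route can only reach the required cells in the order b1, d1, so split there and multiply the segment counts (each segment already excludes blocked cells): a1→b1: 1; b1→d1: 1; d1→e5: 2; product = 2.
That gives 2 routes.

2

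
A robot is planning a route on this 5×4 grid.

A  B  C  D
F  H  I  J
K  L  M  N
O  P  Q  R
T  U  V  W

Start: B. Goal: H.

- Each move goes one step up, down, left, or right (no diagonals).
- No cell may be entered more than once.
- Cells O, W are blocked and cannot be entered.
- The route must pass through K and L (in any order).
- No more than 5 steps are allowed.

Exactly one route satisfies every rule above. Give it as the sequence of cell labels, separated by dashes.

The budget equals the shortest possible length, so every move has to be on a shortest route through the required cells.
Route from B: left to A, 2× down (reaching K), right to L, up to H — 5 moves in all.
Check: all required cells visited; 5 ≤ 5 moves.

B - A - F - K - L - H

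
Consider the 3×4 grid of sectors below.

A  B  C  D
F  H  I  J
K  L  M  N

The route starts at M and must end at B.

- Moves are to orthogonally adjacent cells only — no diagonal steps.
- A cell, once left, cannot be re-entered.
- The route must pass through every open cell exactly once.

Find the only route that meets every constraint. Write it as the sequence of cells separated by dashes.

Need to visit all 12 open cells exactly once, starting at M and ending at B.
Cell A has only two open neighbours (F and B), so the path must pass straight through it: one of those is the cell it's entered from and the other is where it exits.
Route from M: right to N, 2× up (reaching D), left to C, down to I, left to H, down to L, left to K, 2× up (reaching A), right to B — 11 moves in all.
Check: all 12 open cells covered.

M - N - J - D - C - I - H - L - K - F - A - B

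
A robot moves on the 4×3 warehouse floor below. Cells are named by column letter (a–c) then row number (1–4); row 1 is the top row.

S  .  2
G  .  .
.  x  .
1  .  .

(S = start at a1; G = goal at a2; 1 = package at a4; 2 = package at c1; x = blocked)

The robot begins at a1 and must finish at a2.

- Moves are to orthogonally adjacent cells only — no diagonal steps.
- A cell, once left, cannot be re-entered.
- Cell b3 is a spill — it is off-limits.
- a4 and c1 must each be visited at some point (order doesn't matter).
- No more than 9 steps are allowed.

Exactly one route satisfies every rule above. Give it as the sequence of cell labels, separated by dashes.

a1 - b1 - c1 - c2 - c3 - c4 - b4 - a4 - a3 - a2

The 9-move cap with required stops at a4, c1 leaves no slack for detours.
Route from a1: right 2 to c1, down 3 to c4, left 2 to a4, up 2 to a2 — 9 moves in all.
Check: all required cells visited; 9 ≤ 9 moves.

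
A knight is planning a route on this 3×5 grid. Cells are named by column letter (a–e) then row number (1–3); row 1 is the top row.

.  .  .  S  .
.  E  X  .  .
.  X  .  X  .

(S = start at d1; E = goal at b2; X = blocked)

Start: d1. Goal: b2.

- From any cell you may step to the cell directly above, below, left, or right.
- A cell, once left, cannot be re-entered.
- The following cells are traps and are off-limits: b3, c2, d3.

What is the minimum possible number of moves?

3

The Manhattan distance from d1 to b2 is |1−2| + |4−2| = 3, so at least 3 moves are needed.
A route of 3 moves achieves this: d1 → c1 → b1 → b2.
Since 3 matches the lower bound, it is optimal.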